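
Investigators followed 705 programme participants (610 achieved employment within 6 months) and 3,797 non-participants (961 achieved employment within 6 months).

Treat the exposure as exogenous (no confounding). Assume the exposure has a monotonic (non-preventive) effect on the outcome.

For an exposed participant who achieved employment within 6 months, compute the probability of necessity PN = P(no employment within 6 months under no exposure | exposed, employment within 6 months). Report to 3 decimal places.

p₁ = P(outcome | exposed) = 610/705 = 0.86525
p₀ = P(outcome | unexposed) = 961/3797 = 0.25309
Under exogeneity and monotonicity, PN = (p₁ − p₀) / p₁.
PN = (0.86525 − 0.25309) / 0.86525 = 0.61215 / 0.86525 ≈ 0.7075

PN ≈ 0.707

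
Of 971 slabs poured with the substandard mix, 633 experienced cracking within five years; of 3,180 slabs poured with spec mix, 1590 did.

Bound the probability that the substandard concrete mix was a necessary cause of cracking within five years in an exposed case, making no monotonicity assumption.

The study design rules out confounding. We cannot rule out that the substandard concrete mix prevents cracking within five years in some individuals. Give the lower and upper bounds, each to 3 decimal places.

0.233 ≤ PN ≤ 0.767

p₁ = P(outcome | exposed) = 633/971 = 0.65191
p₀ = P(outcome | unexposed) = 1590/3180 = 0.5
Under exogeneity alone the bounds on PN are max{0,(p₁−p₀)/p₁} ≤ PN ≤ min{1,(1−p₀)/p₁}.
  lower = (p₁ − p₀)/p₁ = 0.15191 / 0.65191 ≈ 0.2330
  upper = min{1, (1 − p₀)/p₁} = 0.5 / 0.65191 ≈ 0.7670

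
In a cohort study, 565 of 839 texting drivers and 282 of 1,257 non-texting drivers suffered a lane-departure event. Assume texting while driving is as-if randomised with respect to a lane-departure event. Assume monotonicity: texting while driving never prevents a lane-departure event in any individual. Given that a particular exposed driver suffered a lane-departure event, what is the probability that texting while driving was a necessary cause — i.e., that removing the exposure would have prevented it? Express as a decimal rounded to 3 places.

p₁ = P(outcome | exposed) = 565/839 = 0.67342
p₀ = P(outcome | unexposed) = 282/1257 = 0.22434
Under exogeneity and monotonicity, PN = (p₁ − p₀) / p₁.
PN = (0.67342 − 0.22434) / 0.67342 = 0.44908 / 0.67342 ≈ 0.6669

PN ≈ 0.667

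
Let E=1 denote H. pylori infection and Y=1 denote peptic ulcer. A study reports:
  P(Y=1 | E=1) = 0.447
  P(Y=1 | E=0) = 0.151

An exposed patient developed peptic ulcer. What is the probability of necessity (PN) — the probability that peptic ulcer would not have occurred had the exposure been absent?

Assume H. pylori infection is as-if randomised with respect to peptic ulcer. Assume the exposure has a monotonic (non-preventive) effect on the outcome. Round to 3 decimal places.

PN ≈ 0.662

Let p₁ = 0.447, p₀ = 0.151.
Under exogeneity and monotonicity, PN = (p₁ − p₀) / p₁.
PN = (0.447 − 0.151) / 0.447 = 0.296 / 0.447 ≈ 0.6622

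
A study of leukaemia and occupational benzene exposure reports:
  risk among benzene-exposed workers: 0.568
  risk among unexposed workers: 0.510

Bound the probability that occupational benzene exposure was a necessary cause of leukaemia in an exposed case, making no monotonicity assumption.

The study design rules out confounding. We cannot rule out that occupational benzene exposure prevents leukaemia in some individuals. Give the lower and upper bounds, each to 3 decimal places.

0.102 ≤ PN ≤ 0.863

Let p₁ = 0.568, p₀ = 0.51.
Under exogeneity alone the bounds on PN are max{0,(p₁−p₀)/p₁} ≤ PN ≤ min{1,(1−p₀)/p₁}.
  lower = (p₁ − p₀)/p₁ = 0.058 / 0.568 ≈ 0.1021
  upper = min{1, (1 − p₀)/p₁} = 0.49 / 0.568 ≈ 0.8627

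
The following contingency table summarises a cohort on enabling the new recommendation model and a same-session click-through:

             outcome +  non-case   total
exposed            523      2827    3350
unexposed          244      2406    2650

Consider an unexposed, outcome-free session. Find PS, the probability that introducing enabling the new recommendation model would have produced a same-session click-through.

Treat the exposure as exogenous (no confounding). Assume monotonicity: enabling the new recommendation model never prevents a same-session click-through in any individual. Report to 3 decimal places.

PS ≈ 0.071

p₁ = P(outcome | exposed) = 523/3350 = 0.15612
p₀ = P(outcome | unexposed) = 244/2650 = 0.092075
Under exogeneity and monotonicity, PS = (p₁ − p₀)/(1 − p₀).
PS = (0.15612 − 0.092075) / 0.90792 ≈ 0.0705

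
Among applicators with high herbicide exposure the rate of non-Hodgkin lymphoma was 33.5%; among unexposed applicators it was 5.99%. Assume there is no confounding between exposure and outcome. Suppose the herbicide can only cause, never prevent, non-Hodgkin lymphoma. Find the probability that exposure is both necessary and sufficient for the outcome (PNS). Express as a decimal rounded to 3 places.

p₁ = 0.335, p₀ = 0.0599.
Under exogeneity and monotonicity, PNS = p₁ − p₀.
PNS = 0.335 − 0.0599 = 0.2751

PNS ≈ 0.275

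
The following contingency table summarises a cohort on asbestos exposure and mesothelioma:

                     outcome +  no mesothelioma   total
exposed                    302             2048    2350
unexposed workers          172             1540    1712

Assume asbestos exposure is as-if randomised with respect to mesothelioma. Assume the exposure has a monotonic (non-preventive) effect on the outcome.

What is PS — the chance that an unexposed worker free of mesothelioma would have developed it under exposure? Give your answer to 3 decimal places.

PS ≈ 0.031

p₁ = P(outcome | exposed) = 302/2350 = 0.12851
p₀ = P(outcome | unexposed) = 172/1712 = 0.10047
Under exogeneity and monotonicity, PS = (p₁ − p₀)/(1 − p₀).
PS = (0.12851 − 0.10047) / 0.89953 ≈ 0.0312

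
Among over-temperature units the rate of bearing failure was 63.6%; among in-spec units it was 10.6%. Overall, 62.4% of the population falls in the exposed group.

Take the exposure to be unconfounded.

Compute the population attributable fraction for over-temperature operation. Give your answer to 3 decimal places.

PAF ≈ 0.757

p₁ = 0.636, p₀ = 0.106.
Overall risk P(Y=1) = π·p₁ + (1−π)·p₀ = 0.624×0.636 + 0.376×0.106 = 0.43672.
Under exogeneity, PAF = [P(Y=1) − p₀] / P(Y=1).
PAF = (0.43672 − 0.106) / 0.43672 ≈ 0.7573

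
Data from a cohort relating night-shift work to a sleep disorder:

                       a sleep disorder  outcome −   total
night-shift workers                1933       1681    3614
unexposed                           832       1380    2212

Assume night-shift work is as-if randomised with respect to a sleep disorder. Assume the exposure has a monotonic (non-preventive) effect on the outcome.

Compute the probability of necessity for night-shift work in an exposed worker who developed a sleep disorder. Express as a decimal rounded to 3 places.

p₁ = P(outcome | exposed) = 1933/3614 = 0.53486
p₀ = P(outcome | unexposed) = 832/2212 = 0.37613
Under exogeneity and monotonicity, PN = (p₁ − p₀) / p₁.
PN = (0.53486 − 0.37613) / 0.53486 = 0.15873 / 0.53486 ≈ 0.2968

PN ≈ 0.297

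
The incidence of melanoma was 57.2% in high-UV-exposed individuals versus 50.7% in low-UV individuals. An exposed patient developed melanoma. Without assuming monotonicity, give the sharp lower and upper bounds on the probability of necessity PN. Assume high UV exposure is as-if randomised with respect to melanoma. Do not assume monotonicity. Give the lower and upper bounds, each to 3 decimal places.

p₁ = 0.572, p₀ = 0.507.
Under exogeneity alone the bounds on PN are max{0,(p₁−p₀)/p₁} ≤ PN ≤ min{1,(1−p₀)/p₁}.
  lower = (p₁ − p₀)/p₁ = 0.065 / 0.572 ≈ 0.1136
  upper = min{1, (1 − p₀)/p₁} = 0.493 / 0.572 ≈ 0.8619

0.114 ≤ PN ≤ 0.862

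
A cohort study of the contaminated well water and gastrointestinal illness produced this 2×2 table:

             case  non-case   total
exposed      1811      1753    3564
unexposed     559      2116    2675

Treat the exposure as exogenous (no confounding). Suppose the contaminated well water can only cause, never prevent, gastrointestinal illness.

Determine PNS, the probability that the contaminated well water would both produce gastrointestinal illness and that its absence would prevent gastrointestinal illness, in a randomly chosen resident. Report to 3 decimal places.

PNS ≈ 0.299

p₁ = P(outcome | exposed) = 1811/3564 = 0.50814
p₀ = P(outcome | unexposed) = 559/2675 = 0.20897
Under exogeneity and monotonicity, PNS = p₁ − p₀.
PNS = 0.50814 − 0.20897 = 0.29916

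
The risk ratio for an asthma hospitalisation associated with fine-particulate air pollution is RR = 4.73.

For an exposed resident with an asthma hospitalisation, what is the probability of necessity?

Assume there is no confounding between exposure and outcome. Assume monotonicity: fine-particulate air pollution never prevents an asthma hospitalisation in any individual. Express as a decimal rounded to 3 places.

PN ≈ 0.789

Under exogeneity and monotonicity, PN = (RR − 1) / RR = 1 − 1/RR.
PN = (4.73 − 1) / 4.73 = 3.73 / 4.73 ≈ 0.7886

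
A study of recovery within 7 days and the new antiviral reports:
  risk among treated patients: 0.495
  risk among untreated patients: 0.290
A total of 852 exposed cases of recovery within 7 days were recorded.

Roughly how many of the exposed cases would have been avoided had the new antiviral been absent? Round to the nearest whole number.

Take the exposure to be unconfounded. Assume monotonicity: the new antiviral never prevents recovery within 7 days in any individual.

Let p₁ = 0.495, p₀ = 0.29.
PN = (p₁ − p₀)/p₁ = (0.495 − 0.29) / 0.495 ≈ 0.41414.
Attributable cases ≈ PN × (exposed cases) = 0.41414 × 852 ≈ 352.85.

about 353 cases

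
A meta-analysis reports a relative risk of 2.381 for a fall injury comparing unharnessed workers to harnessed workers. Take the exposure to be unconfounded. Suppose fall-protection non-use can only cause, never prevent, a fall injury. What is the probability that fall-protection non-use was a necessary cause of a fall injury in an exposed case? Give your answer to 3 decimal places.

Under exogeneity and monotonicity, PN = (RR − 1) / RR = 1 − 1/RR.
PN = (2.381 − 1) / 2.381 = 1.381 / 2.381 ≈ 0.5800

PN ≈ 0.580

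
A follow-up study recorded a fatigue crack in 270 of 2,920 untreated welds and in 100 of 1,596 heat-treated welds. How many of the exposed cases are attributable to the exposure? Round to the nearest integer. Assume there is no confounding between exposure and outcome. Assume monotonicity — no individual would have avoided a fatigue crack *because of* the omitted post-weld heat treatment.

about 87 cases

p₁ = P(outcome | exposed) = 270/2920 = 0.092466
p₀ = P(outcome | unexposed) = 100/1596 = 0.062657
PN = (p₁ − p₀)/p₁ = (0.092466 − 0.062657) / 0.092466 ≈ 0.32238.
Attributable cases ≈ PN × (exposed cases) = 0.32238 × 270 ≈ 87.04.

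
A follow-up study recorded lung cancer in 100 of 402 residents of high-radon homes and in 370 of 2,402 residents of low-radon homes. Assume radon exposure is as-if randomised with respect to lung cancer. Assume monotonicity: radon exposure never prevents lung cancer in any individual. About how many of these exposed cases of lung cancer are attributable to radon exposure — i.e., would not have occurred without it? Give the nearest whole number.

p₁ = P(outcome | exposed) = 100/402 = 0.24876
p₀ = P(outcome | unexposed) = 370/2402 = 0.15404
PN = (p₁ − p₀)/p₁ = (0.24876 − 0.15404) / 0.24876 ≈ 0.38077.
Attributable cases ≈ PN × (exposed cases) = 0.38077 × 100 ≈ 38.08.

about 38 cases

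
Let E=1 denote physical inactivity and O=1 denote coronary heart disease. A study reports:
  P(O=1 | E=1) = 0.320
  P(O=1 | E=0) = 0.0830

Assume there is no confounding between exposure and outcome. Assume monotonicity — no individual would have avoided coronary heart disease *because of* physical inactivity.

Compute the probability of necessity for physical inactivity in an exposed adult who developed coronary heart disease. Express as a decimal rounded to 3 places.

PN ≈ 0.741

Let p₁ = 0.32, p₀ = 0.083.
Under exogeneity and monotonicity, PN = (p₁ − p₀) / p₁.
PN = (0.32 − 0.083) / 0.32 = 0.237 / 0.32 ≈ 0.7406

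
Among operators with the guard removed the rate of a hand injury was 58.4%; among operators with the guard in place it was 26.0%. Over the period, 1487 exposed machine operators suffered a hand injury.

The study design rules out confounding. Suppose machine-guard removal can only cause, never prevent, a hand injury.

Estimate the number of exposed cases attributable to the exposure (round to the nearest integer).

p₁ = 0.584, p₀ = 0.26.
PN = (p₁ − p₀)/p₁ = (0.584 − 0.26) / 0.584 ≈ 0.55479.
Attributable cases ≈ PN × (exposed cases) = 0.55479 × 1487 ≈ 824.98.

about 825 cases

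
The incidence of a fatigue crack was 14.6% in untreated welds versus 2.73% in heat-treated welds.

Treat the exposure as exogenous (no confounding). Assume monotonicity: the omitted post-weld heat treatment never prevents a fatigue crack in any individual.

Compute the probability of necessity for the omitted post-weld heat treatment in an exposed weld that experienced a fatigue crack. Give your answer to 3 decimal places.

PN ≈ 0.813

p₁ = 0.146, p₀ = 0.0273.
Under exogeneity and monotonicity, PN = (p₁ − p₀) / p₁.
PN = (0.146 − 0.0273) / 0.146 = 0.1187 / 0.146 ≈ 0.8130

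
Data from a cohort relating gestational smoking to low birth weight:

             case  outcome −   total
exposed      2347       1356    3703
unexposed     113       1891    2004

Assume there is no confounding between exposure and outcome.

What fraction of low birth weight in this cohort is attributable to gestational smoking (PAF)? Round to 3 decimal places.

p₁ = P(outcome | exposed) = 2347/3703 = 0.63381
p₀ = P(outcome | unexposed) = 113/2004 = 0.056387
Exposure prevalence π = 3703/5707 = 0.64885; overall risk P(Y=1) = 0.43105.
Under exogeneity, PAF = [P(Y=1) − p₀]/P(Y=1).
PAF = (0.43105 − 0.056387) / 0.43105 ≈ 0.8692

PAF ≈ 0.869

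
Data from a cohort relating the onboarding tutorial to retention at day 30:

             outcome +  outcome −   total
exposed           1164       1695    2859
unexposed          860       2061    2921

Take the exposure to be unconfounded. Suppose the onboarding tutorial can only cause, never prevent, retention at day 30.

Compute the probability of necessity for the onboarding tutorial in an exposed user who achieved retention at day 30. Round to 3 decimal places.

PN ≈ 0.277

p₁ = P(outcome | exposed) = 1164/2859 = 0.40714
p₀ = P(outcome | unexposed) = 860/2921 = 0.29442
Under exogeneity and monotonicity, PN = (p₁ − p₀) / p₁.
PN = (0.40714 − 0.29442) / 0.40714 = 0.11272 / 0.40714 ≈ 0.2769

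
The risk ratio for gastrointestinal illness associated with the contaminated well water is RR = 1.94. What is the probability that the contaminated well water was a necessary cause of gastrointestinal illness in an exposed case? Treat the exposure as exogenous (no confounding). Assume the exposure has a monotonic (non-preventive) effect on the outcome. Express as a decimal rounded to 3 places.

PN ≈ 0.485

Under exogeneity and monotonicity, PN = (RR − 1) / RR = 1 − 1/RR.
PN = (1.94 − 1) / 1.94 = 0.94 / 1.94 ≈ 0.4845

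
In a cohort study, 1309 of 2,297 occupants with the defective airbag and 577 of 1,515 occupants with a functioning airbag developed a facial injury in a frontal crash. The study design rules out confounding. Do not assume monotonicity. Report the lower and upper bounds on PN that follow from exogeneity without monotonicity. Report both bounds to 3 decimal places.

0.332 ≤ PN ≤ 1.000

p₁ = P(outcome | exposed) = 1309/2297 = 0.56987
p₀ = P(outcome | unexposed) = 577/1515 = 0.38086
Under exogeneity alone the bounds on PN are max{0,(p₁−p₀)/p₁} ≤ PN ≤ min{1,(1−p₀)/p₁}.
  lower = (p₁ − p₀)/p₁ = 0.18902 / 0.56987 ≈ 0.3317
  upper = min{1, (1 − p₀)/p₁} = 0.61914 / 0.56987 ≈ 1.0865 → capped at 1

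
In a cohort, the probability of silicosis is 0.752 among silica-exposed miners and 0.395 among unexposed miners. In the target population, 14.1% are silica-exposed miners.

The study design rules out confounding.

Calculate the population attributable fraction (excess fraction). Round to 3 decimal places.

Let p₁ = 0.752, p₀ = 0.395.
Overall risk P(Y=1) = π·p₁ + (1−π)·p₀ = 0.141×0.752 + 0.859×0.395 = 0.44534.
Under exogeneity, PAF = [P(Y=1) − p₀] / P(Y=1).
PAF = (0.44534 − 0.395) / 0.44534 ≈ 0.1130

PAF ≈ 0.113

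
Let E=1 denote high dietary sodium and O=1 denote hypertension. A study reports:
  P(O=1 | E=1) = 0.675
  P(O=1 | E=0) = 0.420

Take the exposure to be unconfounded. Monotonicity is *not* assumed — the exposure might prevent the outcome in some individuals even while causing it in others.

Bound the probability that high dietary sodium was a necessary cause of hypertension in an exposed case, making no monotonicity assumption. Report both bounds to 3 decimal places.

Let p₁ = 0.675, p₀ = 0.42.
Under exogeneity alone the bounds on PN are max{0,(p₁−p₀)/p₁} ≤ PN ≤ min{1,(1−p₀)/p₁}.
  lower = (p₁ − p₀)/p₁ = 0.255 / 0.675 ≈ 0.3778
  upper = min{1, (1 − p₀)/p₁} = 0.58 / 0.675 ≈ 0.8593

0.378 ≤ PN ≤ 0.859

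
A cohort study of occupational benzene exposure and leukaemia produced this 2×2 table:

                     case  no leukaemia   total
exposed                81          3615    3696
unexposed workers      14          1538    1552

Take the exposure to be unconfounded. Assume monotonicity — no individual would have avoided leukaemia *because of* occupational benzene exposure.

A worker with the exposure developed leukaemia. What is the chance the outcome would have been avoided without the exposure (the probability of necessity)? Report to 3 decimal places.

p₁ = P(outcome | exposed) = 81/3696 = 0.021916
p₀ = P(outcome | unexposed) = 14/1552 = 0.0090206
Under exogeneity and monotonicity, PN = (p₁ − p₀)/p₁.
PN = (0.021916 − 0.0090206) / 0.021916 ≈ 0.5884

PN ≈ 0.588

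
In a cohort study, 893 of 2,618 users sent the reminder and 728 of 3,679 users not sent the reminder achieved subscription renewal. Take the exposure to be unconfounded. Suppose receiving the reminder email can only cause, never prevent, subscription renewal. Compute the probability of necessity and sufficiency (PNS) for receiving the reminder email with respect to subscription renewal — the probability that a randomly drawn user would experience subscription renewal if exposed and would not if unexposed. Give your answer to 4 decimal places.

PNS ≈ 0.1432

p₁ = P(outcome | exposed) = 893/2618 = 0.3411
p₀ = P(outcome | unexposed) = 728/3679 = 0.19788
Under exogeneity and monotonicity, PNS = p₁ − p₀.
PNS = 0.3411 − 0.19788 = 0.14322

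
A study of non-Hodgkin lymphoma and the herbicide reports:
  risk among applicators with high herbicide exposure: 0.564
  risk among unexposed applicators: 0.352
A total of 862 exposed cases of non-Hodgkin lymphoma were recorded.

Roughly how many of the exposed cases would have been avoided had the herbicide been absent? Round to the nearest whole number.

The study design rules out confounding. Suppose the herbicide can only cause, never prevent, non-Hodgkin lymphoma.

Let p₁ = 0.564, p₀ = 0.352.
PN = (p₁ − p₀)/p₁ = (0.564 − 0.352) / 0.564 ≈ 0.37589.
Attributable cases ≈ PN × (exposed cases) = 0.37589 × 862 ≈ 324.01.

about 324 cases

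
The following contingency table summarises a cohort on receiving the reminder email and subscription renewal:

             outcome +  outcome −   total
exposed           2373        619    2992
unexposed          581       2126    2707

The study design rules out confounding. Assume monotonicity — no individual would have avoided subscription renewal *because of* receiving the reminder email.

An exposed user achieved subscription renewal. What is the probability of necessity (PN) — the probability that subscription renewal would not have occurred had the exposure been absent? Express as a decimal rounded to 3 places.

p₁ = P(outcome | exposed) = 2373/2992 = 0.79311
p₀ = P(outcome | unexposed) = 581/2707 = 0.21463
Under exogeneity and monotonicity, PN = (p₁ − p₀)/p₁.
PN = (0.79311 − 0.21463) / 0.79311 ≈ 0.7294

PN ≈ 0.729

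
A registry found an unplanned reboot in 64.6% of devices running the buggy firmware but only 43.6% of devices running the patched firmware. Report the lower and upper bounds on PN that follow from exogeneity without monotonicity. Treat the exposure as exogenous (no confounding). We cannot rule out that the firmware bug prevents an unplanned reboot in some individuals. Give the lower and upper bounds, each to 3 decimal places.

0.325 ≤ PN ≤ 0.873

p₁ = 0.646, p₀ = 0.436.
Under exogeneity alone the bounds on PN are max{0,(p₁−p₀)/p₁} ≤ PN ≤ min{1,(1−p₀)/p₁}.
  lower = (p₁ − p₀)/p₁ = 0.21 / 0.646 ≈ 0.3251
  upper = min{1, (1 − p₀)/p₁} = 0.564 / 0.646 ≈ 0.8731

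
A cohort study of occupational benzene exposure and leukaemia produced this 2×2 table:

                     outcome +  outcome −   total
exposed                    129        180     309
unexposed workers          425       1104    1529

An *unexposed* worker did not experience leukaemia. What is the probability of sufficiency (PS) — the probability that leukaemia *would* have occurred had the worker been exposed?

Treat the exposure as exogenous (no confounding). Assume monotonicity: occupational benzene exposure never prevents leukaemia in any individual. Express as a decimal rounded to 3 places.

PS ≈ 0.193

p₁ = P(outcome | exposed) = 129/309 = 0.41748
p₀ = P(outcome | unexposed) = 425/1529 = 0.27796
Under exogeneity and monotonicity, PS = (p₁ − p₀)/(1 − p₀).
PS = (0.41748 − 0.27796) / 0.72204 ≈ 0.1932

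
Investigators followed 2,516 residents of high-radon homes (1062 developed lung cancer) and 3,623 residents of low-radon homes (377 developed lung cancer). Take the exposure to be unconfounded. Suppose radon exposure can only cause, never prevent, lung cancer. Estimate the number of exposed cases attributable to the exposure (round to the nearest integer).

p₁ = P(outcome | exposed) = 1062/2516 = 0.4221
p₀ = P(outcome | unexposed) = 377/3623 = 0.10406
PN = (p₁ − p₀)/p₁ = (0.4221 − 0.10406) / 0.4221 ≈ 0.75348.
Attributable cases ≈ PN × (exposed cases) = 0.75348 × 1062 ≈ 800.19.

about 800 cases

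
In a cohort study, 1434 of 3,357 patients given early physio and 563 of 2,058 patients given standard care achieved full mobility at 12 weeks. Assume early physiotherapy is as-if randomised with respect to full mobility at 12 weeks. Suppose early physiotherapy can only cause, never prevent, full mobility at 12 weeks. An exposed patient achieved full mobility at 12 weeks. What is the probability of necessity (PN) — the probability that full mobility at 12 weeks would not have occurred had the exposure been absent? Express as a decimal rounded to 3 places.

PN ≈ 0.360

p₁ = P(outcome | exposed) = 1434/3357 = 0.42717
p₀ = P(outcome | unexposed) = 563/2058 = 0.27357
Under exogeneity and monotonicity, PN = (p₁ − p₀) / p₁.
PN = (0.42717 − 0.27357) / 0.42717 = 0.1536 / 0.42717 ≈ 0.3596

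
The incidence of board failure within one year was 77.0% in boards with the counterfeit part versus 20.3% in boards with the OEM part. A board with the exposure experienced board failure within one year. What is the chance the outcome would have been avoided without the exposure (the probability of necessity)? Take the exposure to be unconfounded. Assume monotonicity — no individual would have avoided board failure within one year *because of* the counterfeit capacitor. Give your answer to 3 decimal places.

PN ≈ 0.736

p₁ = 0.77, p₀ = 0.203.
Under exogeneity and monotonicity, PN = (p₁ − p₀) / p₁.
PN = (0.77 − 0.203) / 0.77 = 0.567 / 0.77 ≈ 0.7364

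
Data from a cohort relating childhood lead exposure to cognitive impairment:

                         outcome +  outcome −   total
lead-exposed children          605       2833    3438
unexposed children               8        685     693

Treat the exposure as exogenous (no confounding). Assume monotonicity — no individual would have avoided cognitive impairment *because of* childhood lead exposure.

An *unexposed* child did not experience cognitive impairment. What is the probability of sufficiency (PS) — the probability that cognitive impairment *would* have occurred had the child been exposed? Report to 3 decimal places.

p₁ = P(outcome | exposed) = 605/3438 = 0.17597
p₀ = P(outcome | unexposed) = 8/693 = 0.011544
Under exogeneity and monotonicity, PS = (p₁ − p₀)/(1 − p₀).
PS = (0.17597 − 0.011544) / 0.98846 ≈ 0.1664

PS ≈ 0.166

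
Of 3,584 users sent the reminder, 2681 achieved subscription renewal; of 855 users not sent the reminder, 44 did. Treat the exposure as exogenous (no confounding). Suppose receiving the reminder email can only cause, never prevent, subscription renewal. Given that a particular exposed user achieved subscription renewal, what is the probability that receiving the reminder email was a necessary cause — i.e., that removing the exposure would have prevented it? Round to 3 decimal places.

PN ≈ 0.931

p₁ = P(outcome | exposed) = 2681/3584 = 0.74805
p₀ = P(outcome | unexposed) = 44/855 = 0.051462
Under exogeneity and monotonicity, PN = (p₁ − p₀) / p₁.
PN = (0.74805 − 0.051462) / 0.74805 = 0.69658 / 0.74805 ≈ 0.9312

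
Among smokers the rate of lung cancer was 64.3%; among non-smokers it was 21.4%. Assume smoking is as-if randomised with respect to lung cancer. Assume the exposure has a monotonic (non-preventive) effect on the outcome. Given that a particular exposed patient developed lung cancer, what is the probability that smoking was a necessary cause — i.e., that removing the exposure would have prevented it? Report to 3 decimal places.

p₁ = 0.643, p₀ = 0.214.
Under exogeneity and monotonicity, PN = (p₁ − p₀) / p₁.
PN = (0.643 − 0.214) / 0.643 = 0.429 / 0.643 ≈ 0.6672

PN ≈ 0.667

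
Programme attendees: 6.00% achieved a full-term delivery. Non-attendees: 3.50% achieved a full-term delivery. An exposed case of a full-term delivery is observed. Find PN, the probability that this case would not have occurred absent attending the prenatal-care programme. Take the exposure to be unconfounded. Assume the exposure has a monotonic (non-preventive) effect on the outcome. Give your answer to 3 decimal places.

PN ≈ 0.417

p₁ = 0.06, p₀ = 0.035.
Under exogeneity and monotonicity, PN = (p₁ − p₀) / p₁.
PN = (0.06 − 0.035) / 0.06 = 0.025 / 0.06 ≈ 0.4167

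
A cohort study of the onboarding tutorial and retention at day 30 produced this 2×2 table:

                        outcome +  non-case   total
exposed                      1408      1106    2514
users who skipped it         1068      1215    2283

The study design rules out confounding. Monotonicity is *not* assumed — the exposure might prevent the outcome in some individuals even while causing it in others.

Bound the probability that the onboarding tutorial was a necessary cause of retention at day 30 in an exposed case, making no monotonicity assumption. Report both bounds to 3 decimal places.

p₁ = P(outcome | exposed) = 1408/2514 = 0.56006
p₀ = P(outcome | unexposed) = 1068/2283 = 0.46781
Under exogeneity alone the bounds on PN are max{0,(p₁−p₀)/p₁} ≤ PN ≤ min{1,(1−p₀)/p₁}.
  lower = (p₁ − p₀)/p₁ = 0.092258 / 0.56006 ≈ 0.1647
  upper = min{1, (1 − p₀)/p₁} = 0.53219 / 0.56006 ≈ 0.9502

0.165 ≤ PN ≤ 0.950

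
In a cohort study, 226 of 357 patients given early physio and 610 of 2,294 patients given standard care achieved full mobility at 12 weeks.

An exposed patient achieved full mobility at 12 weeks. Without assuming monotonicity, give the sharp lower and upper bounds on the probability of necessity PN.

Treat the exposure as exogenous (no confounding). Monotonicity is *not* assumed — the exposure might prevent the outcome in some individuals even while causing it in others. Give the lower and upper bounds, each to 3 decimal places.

0.580 ≤ PN ≤ 1.000

p₁ = P(outcome | exposed) = 226/357 = 0.63305
p₀ = P(outcome | unexposed) = 610/2294 = 0.26591
Under exogeneity alone the bounds on PN are max{0,(p₁−p₀)/p₁} ≤ PN ≤ min{1,(1−p₀)/p₁}.
  lower = (p₁ − p₀)/p₁ = 0.36714 / 0.63305 ≈ 0.5800
  upper = min{1, (1 − p₀)/p₁} = 0.73409 / 0.63305 ≈ 1.1596 → capped at 1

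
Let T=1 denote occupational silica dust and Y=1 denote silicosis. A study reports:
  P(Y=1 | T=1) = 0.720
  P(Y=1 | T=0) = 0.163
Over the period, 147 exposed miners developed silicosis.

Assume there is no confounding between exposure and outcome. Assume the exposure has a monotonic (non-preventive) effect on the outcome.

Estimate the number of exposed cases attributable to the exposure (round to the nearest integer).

about 114 cases

Let p₁ = 0.72, p₀ = 0.163.
PN = (p₁ − p₀)/p₁ = (0.72 − 0.163) / 0.72 ≈ 0.77361.
Attributable cases ≈ PN × (exposed cases) = 0.77361 × 147 ≈ 113.72.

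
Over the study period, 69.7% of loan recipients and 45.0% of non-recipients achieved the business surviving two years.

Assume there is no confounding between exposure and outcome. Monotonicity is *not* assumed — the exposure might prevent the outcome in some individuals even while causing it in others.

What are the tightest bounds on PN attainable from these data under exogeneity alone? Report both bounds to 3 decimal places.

p₁ = 0.697, p₀ = 0.45.
Under exogeneity alone the bounds on PN are max{0,(p₁−p₀)/p₁} ≤ PN ≤ min{1,(1−p₀)/p₁}.
  lower = (p₁ − p₀)/p₁ = 0.247 / 0.697 ≈ 0.3544
  upper = min{1, (1 − p₀)/p₁} = 0.55 / 0.697 ≈ 0.7891

0.354 ≤ PN ≤ 0.789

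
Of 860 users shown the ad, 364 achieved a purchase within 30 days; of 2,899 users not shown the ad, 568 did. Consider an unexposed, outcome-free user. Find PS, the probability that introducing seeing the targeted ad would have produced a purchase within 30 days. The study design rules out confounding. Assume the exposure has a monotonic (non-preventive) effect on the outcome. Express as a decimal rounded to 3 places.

p₁ = P(outcome | exposed) = 364/860 = 0.42326
p₀ = P(outcome | unexposed) = 568/2899 = 0.19593
Under exogeneity and monotonicity, PS = (p₁ − p₀) / (1 − p₀).
PS = (0.42326 − 0.19593) / (1 − 0.19593) = 0.22733 / 0.80407 ≈ 0.2827

PS ≈ 0.283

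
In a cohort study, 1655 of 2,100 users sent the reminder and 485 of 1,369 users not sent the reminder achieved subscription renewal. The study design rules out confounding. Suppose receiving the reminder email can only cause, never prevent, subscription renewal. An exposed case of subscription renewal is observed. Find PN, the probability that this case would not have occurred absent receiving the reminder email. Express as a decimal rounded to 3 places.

p₁ = P(outcome | exposed) = 1655/2100 = 0.7881
p₀ = P(outcome | unexposed) = 485/1369 = 0.35427
Under exogeneity and monotonicity, PN = (p₁ − p₀) / p₁.
PN = (0.7881 − 0.35427) / 0.7881 = 0.43382 / 0.7881 ≈ 0.5505

PN ≈ 0.550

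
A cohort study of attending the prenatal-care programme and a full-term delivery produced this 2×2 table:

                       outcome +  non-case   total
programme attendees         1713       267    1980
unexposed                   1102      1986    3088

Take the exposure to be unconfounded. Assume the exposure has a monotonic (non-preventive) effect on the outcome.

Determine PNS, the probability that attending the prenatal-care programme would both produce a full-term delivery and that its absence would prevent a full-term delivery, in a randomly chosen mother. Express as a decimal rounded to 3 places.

p₁ = P(outcome | exposed) = 1713/1980 = 0.86515
p₀ = P(outcome | unexposed) = 1102/3088 = 0.35687
Under exogeneity and monotonicity, PNS = p₁ − p₀.
PNS = 0.86515 − 0.35687 = 0.50829

PNS ≈ 0.508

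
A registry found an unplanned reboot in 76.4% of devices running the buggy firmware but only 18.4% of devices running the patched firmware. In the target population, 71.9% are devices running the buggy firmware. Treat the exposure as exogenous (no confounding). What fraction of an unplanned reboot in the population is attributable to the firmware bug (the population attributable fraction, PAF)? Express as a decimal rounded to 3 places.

p₁ = 0.764, p₀ = 0.184.
Overall risk P(Y=1) = π·p₁ + (1−π)·p₀ = 0.719×0.764 + 0.281×0.184 = 0.60102.
Under exogeneity, PAF = [P(Y=1) − p₀] / P(Y=1).
PAF = (0.60102 − 0.184) / 0.60102 ≈ 0.6939

PAF ≈ 0.694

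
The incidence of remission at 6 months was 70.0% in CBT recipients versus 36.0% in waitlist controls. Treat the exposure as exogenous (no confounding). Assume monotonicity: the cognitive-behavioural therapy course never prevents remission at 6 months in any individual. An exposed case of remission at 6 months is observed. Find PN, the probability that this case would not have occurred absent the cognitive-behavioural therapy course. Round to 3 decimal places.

PN ≈ 0.486

p₁ = 0.7, p₀ = 0.36.
Under exogeneity and monotonicity, PN = (p₁ − p₀) / p₁.
PN = (0.7 − 0.36) / 0.7 = 0.34 / 0.7 ≈ 0.4857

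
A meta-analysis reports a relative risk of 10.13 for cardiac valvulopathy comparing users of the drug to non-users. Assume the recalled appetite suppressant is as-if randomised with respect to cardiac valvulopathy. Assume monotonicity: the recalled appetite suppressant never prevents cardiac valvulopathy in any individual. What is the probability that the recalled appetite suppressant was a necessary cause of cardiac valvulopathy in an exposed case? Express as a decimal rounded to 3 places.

PN ≈ 0.901

Under exogeneity and monotonicity, PN = (RR − 1) / RR = 1 − 1/RR.
PN = (10.13 − 1) / 10.13 = 9.13 / 10.13 ≈ 0.9013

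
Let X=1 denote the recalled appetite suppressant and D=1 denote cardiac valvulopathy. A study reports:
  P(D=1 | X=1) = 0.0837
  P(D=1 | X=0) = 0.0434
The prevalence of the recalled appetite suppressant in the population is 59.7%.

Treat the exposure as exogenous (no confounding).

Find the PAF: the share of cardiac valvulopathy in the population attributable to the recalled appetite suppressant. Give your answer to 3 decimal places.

Let p₁ = 0.0837, p₀ = 0.0434.
Overall risk P(Y=1) = π·p₁ + (1−π)·p₀ = 0.597×0.0837 + 0.403×0.0434 = 0.067459.
Under exogeneity, PAF = [P(Y=1) − p₀] / P(Y=1).
PAF = (0.067459 − 0.0434) / 0.067459 ≈ 0.3566

PAF ≈ 0.357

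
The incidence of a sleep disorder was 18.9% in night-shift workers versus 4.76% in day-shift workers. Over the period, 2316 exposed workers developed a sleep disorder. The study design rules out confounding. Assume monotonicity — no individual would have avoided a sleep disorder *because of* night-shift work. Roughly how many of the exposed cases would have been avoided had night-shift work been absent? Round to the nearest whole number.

p₁ = 0.189, p₀ = 0.0476.
PN = (p₁ − p₀)/p₁ = (0.189 − 0.0476) / 0.189 ≈ 0.74815.
Attributable cases ≈ PN × (exposed cases) = 0.74815 × 2316 ≈ 1732.71.

about 1733 cases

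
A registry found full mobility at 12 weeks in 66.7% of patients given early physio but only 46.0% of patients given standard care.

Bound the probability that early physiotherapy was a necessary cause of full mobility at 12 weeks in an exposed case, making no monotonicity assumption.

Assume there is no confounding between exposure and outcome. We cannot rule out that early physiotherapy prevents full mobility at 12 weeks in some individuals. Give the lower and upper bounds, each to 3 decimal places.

0.310 ≤ PN ≤ 0.810

p₁ = 0.667, p₀ = 0.46.
Under exogeneity alone the bounds on PN are max{0,(p₁−p₀)/p₁} ≤ PN ≤ min{1,(1−p₀)/p₁}.
  lower = (p₁ − p₀)/p₁ = 0.207 / 0.667 ≈ 0.3103
  upper = min{1, (1 − p₀)/p₁} = 0.54 / 0.667 ≈ 0.8096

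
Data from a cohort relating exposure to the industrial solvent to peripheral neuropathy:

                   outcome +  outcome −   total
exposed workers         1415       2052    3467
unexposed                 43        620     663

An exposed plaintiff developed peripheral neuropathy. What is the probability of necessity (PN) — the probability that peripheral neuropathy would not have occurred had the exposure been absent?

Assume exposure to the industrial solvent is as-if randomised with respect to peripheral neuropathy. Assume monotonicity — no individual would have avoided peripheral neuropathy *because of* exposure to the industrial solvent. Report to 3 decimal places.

PN ≈ 0.841

p₁ = P(outcome | exposed) = 1415/3467 = 0.40813
p₀ = P(outcome | unexposed) = 43/663 = 0.064857
Under exogeneity and monotonicity, PN = (p₁ − p₀)/p₁.
PN = (0.40813 − 0.064857) / 0.40813 ≈ 0.8411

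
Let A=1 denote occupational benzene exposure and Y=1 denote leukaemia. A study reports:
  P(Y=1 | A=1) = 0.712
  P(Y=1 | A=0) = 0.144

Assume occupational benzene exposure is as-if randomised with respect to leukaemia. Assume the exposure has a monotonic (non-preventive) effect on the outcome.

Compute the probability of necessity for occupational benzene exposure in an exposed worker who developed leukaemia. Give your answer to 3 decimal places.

PN ≈ 0.798

Let p₁ = 0.712, p₀ = 0.144.
Under exogeneity and monotonicity, PN = (p₁ − p₀) / p₁.
PN = (0.712 − 0.144) / 0.712 = 0.568 / 0.712 ≈ 0.7978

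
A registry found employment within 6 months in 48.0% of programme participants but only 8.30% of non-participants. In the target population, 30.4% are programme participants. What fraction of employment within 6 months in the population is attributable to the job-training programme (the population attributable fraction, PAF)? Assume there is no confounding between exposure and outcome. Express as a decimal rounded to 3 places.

PAF ≈ 0.593

p₁ = 0.48, p₀ = 0.083.
Overall risk P(Y=1) = π·p₁ + (1−π)·p₀ = 0.304×0.48 + 0.696×0.083 = 0.20369.
Under exogeneity, PAF = [P(Y=1) − p₀] / P(Y=1).
PAF = (0.20369 − 0.083) / 0.20369 ≈ 0.5925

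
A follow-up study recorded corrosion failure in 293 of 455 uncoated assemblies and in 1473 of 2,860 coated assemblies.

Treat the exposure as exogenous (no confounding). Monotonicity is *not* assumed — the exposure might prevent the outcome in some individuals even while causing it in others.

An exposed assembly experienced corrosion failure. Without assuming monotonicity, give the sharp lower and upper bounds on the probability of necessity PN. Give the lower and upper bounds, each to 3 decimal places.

0.200 ≤ PN ≤ 0.753

p₁ = P(outcome | exposed) = 293/455 = 0.64396
p₀ = P(outcome | unexposed) = 1473/2860 = 0.51503
Under exogeneity alone the bounds on PN are max{0,(p₁−p₀)/p₁} ≤ PN ≤ min{1,(1−p₀)/p₁}.
  lower = (p₁ − p₀)/p₁ = 0.12892 / 0.64396 ≈ 0.2002
  upper = min{1, (1 − p₀)/p₁} = 0.48497 / 0.64396 ≈ 0.7531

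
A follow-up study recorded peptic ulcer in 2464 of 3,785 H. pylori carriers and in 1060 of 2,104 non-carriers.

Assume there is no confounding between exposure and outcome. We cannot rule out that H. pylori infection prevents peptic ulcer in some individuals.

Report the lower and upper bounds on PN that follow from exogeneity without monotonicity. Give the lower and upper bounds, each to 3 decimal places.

0.226 ≤ PN ≤ 0.762

p₁ = P(outcome | exposed) = 2464/3785 = 0.65099
p₀ = P(outcome | unexposed) = 1060/2104 = 0.5038
Under exogeneity alone the bounds on PN are max{0,(p₁−p₀)/p₁} ≤ PN ≤ min{1,(1−p₀)/p₁}.
  lower = (p₁ − p₀)/p₁ = 0.14719 / 0.65099 ≈ 0.2261
  upper = min{1, (1 − p₀)/p₁} = 0.4962 / 0.65099 ≈ 0.7622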